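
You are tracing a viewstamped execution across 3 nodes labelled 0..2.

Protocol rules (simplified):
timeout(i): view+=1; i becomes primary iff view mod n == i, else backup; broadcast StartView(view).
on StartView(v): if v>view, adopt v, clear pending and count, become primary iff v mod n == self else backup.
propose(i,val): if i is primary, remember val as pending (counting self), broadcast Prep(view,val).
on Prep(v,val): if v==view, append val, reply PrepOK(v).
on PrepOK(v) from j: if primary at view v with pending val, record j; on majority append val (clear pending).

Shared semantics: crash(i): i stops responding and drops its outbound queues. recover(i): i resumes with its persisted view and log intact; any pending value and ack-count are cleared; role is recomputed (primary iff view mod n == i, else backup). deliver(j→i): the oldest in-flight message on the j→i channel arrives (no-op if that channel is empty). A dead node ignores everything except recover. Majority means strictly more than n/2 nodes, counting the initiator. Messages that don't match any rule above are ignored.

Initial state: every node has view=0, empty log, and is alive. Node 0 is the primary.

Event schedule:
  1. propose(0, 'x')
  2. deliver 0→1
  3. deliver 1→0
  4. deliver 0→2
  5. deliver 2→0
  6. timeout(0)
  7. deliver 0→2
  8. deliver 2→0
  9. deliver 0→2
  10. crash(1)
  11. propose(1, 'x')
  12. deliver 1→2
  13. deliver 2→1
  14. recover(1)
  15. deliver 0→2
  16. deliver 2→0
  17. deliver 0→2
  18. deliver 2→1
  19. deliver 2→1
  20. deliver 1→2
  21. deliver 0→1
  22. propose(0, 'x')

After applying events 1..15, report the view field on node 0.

1

step 1 propose(0,'x'): —
step 2 deliver 0→1: 1={back,v=0,log=x}
step 3 deliver 1→0: 0={prim,v=0,log=x}
step 4 deliver 0→2: 2={back,v=0,log=x}
step 5 deliver 2→0: —
step 6 timeout(0): 0={back,v=1,log=x}
step 7 deliver 0→2: 2={back,v=1,log=x}
step 8 deliver 2→0: —
step 9 deliver 0→2: —
step 10 crash(1): 1={✗back,v=0,log=x}
step 11 propose(1,'x'): —
step 12 deliver 1→2: —
step 13 deliver 2→1: —
step 14 recover(1): 1={back,v=0,log=x}
step 15 deliver 0→2: —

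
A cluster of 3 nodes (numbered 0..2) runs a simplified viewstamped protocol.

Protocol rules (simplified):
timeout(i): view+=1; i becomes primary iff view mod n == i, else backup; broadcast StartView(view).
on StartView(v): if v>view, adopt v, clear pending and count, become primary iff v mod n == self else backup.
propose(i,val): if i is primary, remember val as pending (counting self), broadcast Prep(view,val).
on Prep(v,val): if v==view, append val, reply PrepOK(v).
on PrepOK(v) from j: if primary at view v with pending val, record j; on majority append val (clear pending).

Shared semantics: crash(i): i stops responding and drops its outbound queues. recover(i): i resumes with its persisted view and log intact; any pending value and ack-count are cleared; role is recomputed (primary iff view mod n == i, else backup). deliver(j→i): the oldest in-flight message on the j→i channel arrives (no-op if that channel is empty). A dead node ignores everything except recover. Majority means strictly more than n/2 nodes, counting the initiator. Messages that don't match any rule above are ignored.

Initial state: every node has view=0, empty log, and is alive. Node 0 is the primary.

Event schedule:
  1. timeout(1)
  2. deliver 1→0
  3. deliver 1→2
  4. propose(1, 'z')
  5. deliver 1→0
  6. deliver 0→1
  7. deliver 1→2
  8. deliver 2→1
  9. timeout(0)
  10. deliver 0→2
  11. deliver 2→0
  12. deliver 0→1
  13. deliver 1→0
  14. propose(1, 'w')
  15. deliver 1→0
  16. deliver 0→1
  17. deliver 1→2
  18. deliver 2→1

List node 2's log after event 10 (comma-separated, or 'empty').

after 1 — timeout(1): n1:prim/v1/[-]
after 2 — deliver 1→0: n0:back/v1/[-]
after 3 — deliver 1→2: n2:back/v1/[-]
after 4 — propose(1,'z'): ·
after 5 — deliver 1→0: n0:back/v1/[z]
after 6 — deliver 0→1: n1:prim/v1/[z]
after 7 — deliver 1→2: n2:back/v1/[z]
after 8 — deliver 2→1: ·
after 9 — timeout(0): n0:back/v2/[z]
after 10 — deliver 0→2: n2:prim/v2/[z]

z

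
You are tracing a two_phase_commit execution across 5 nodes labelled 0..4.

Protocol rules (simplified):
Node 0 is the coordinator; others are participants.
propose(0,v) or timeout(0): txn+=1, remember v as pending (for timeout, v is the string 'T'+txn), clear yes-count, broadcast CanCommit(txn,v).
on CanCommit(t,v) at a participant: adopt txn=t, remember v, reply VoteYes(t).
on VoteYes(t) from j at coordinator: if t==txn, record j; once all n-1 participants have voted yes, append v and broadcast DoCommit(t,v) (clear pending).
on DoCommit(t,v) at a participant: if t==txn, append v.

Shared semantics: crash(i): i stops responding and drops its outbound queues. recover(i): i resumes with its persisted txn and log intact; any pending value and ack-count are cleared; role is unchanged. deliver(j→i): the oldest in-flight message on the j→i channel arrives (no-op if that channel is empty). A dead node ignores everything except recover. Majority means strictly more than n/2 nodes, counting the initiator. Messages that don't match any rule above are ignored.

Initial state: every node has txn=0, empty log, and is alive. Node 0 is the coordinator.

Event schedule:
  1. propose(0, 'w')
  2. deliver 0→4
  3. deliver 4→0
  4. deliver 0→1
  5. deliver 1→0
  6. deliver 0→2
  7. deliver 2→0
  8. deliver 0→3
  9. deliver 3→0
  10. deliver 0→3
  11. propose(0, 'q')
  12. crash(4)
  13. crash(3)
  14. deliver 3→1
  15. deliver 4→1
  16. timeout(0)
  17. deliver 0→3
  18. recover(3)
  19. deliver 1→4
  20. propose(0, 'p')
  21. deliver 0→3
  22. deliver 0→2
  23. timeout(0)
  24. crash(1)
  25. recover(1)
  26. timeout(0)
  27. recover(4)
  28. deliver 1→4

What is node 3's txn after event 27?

2

step 1 propose(0,'w'): 0={coor,t=1,log=-}
step 2 deliver 0→4: 4={part,t=1,log=-}
step 3 deliver 4→0: —
step 4 deliver 0→1: 1={part,t=1,log=-}
step 5 deliver 1→0: —
step 6 deliver 0→2: 2={part,t=1,log=-}
step 7 deliver 2→0: —
step 8 deliver 0→3: 3={part,t=1,log=-}
step 9 deliver 3→0: 0={coor,t=1,log=w}
step 10 deliver 0→3: 3={part,t=1,log=w}
step 11 propose(0,'q'): 0={coor,t=2,log=w}
step 12 crash(4): 4={✗part,t=1,log=-}
step 13 crash(3): 3={✗part,t=1,log=w}
step 14 deliver 3→1: —
step 15 deliver 4→1: —
step 16 timeout(0): 0={coor,t=3,log=w}
step 17 deliver 0→3: —
step 18 recover(3): 3={part,t=1,log=w}
step 19 deliver 1→4: —
step 20 propose(0,'p'): 0={coor,t=4,log=w}
step 21 deliver 0→3: 3={part,t=2,log=w}
step 22 deliver 0→2: 2={part,t=1,log=w}
step 23 timeout(0): 0={coor,t=5,log=w}
step 24 crash(1): 1={✗part,t=1,log=-}
step 25 recover(1): 1={part,t=1,log=-}
step 26 timeout(0): 0={coor,t=6,log=w}
step 27 recover(4): 4={part,t=1,log=-}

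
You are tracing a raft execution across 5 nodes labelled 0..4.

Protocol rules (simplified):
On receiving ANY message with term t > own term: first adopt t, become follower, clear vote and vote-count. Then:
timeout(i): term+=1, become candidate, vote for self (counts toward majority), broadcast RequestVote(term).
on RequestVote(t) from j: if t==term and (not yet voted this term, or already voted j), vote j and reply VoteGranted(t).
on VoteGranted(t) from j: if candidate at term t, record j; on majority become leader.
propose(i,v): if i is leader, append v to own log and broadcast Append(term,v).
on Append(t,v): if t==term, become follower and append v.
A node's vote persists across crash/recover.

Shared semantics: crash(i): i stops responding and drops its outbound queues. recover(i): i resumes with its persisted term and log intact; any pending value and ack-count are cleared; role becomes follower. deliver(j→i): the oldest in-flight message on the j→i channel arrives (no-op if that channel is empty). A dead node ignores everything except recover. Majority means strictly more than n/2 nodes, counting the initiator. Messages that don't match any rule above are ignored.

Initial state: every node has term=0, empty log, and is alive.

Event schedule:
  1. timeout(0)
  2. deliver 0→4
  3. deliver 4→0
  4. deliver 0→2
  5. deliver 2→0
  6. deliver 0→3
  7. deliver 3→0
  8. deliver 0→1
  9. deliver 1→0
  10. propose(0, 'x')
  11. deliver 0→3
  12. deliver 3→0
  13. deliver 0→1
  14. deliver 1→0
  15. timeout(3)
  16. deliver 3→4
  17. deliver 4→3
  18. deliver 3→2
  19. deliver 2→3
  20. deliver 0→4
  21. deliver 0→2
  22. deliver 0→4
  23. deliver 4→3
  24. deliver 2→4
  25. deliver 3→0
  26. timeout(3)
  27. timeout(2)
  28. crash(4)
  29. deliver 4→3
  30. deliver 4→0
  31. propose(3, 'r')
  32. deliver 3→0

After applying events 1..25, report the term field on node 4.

[1] timeout(0) → N0(cand t1 [-])
[2] deliver 0→4 → N4(foll t1 [-])
[3] deliver 4→0 → ∅
[4] deliver 0→2 → N2(foll t1 [-])
[5] deliver 2→0 → N0(lead t1 [-])
[6] deliver 0→3 → N3(foll t1 [-])
[7] deliver 3→0 → ∅
[8] deliver 0→1 → N1(foll t1 [-])
[9] deliver 1→0 → ∅
[10] propose(0,'x') → N0(lead t1 [x])
[11] deliver 0→3 → N3(foll t1 [x])
[12] deliver 3→0 → ∅
[13] deliver 0→1 → N1(foll t1 [x])
[14] deliver 1→0 → ∅
[15] timeout(3) → N3(cand t2 [x])
[16] deliver 3→4 → N4(foll t2 [-])
[17] deliver 4→3 → ∅
[18] deliver 3→2 → N2(foll t2 [-])
[19] deliver 2→3 → N3(lead t2 [x])
[20] deliver 0→4 → ∅
[21] deliver 0→2 → ∅
[22] deliver 0→4 → ∅
[23] deliver 4→3 → ∅
[24] deliver 2→4 → ∅
[25] deliver 3→0 → N0(foll t2 [x])

2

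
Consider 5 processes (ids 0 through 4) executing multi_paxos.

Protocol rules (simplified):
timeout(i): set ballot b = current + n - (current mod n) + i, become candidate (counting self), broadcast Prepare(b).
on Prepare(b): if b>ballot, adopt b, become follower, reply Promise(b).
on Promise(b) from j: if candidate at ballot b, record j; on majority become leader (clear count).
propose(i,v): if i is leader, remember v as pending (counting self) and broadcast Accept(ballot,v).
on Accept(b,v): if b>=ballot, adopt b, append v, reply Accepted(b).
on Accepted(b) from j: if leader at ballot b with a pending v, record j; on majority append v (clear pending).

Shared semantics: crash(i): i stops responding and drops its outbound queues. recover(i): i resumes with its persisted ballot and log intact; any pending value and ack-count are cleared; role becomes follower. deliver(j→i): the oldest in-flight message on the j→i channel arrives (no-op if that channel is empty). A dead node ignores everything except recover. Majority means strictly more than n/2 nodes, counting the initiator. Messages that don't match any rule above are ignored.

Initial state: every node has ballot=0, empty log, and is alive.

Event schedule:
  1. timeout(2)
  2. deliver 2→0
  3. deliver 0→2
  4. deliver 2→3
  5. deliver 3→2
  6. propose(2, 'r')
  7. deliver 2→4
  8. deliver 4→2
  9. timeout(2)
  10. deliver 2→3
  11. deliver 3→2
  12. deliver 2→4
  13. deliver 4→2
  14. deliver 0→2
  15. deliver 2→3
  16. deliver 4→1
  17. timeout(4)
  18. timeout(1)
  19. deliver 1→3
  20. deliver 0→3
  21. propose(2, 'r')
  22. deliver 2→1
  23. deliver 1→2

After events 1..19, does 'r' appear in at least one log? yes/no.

[1] timeout(2) → N2(cand b7 [-])
[2] deliver 2→0 → N0(foll b7 [-])
[3] deliver 0→2 → ∅
[4] deliver 2→3 → N3(foll b7 [-])
[5] deliver 3→2 → N2(lead b7 [-])
[6] propose(2,'r') → ∅
[7] deliver 2→4 → N4(foll b7 [-])
[8] deliver 4→2 → ∅
[9] timeout(2) → N2(cand b12 [-])
[10] deliver 2→3 → N3(foll b7 [r])
[11] deliver 3→2 → ∅
[12] deliver 2→4 → N4(foll b7 [r])
[13] deliver 4→2 → ∅
[14] deliver 0→2 → ∅
[15] deliver 2→3 → N3(foll b12 [r])
[16] deliver 4→1 → ∅
[17] timeout(4) → N4(cand b14 [r])
[18] timeout(1) → N1(cand b6 [-])
[19] deliver 1→3 → ∅

yes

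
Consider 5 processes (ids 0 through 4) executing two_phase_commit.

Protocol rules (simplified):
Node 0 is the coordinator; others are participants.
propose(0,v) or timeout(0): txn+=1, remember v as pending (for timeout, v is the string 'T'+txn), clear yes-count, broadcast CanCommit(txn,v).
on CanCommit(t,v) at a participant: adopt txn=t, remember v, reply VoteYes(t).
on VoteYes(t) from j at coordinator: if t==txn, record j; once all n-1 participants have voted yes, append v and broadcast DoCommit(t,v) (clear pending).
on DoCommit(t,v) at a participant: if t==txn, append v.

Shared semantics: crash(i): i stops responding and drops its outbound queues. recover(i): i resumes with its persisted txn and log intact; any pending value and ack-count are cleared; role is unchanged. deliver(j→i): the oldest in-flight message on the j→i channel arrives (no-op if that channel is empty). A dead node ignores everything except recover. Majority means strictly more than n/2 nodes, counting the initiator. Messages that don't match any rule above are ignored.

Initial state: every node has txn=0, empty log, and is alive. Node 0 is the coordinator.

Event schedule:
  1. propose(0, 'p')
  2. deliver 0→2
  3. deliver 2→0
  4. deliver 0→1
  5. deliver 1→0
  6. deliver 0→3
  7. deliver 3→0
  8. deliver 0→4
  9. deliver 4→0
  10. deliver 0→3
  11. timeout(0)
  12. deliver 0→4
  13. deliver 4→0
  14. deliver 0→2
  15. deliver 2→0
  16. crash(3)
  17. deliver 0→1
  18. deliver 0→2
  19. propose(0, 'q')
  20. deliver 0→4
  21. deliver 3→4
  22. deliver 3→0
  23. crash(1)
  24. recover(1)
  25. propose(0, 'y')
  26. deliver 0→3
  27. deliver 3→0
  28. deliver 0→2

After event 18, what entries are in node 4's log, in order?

p

after 1 — propose(0,'p'): n0:coor/t1/[-]
after 2 — deliver 0→2: n2:part/t1/[-]
after 3 — deliver 2→0: ·
after 4 — deliver 0→1: n1:part/t1/[-]
after 5 — deliver 1→0: ·
after 6 — deliver 0→3: n3:part/t1/[-]
after 7 — deliver 3→0: ·
after 8 — deliver 0→4: n4:part/t1/[-]
after 9 — deliver 4→0: n0:coor/t1/[p]
after 10 — deliver 0→3: n3:part/t1/[p]
after 11 — timeout(0): n0:coor/t2/[p]
after 12 — deliver 0→4: n4:part/t1/[p]
after 13 — deliver 4→0: ·
after 14 — deliver 0→2: n2:part/t1/[p]
after 15 — deliver 2→0: ·
after 16 — crash(3): n3:✗part/t1/[p]
after 17 — deliver 0→1: n1:part/t1/[p]
after 18 — deliver 0→2: n2:part/t2/[p]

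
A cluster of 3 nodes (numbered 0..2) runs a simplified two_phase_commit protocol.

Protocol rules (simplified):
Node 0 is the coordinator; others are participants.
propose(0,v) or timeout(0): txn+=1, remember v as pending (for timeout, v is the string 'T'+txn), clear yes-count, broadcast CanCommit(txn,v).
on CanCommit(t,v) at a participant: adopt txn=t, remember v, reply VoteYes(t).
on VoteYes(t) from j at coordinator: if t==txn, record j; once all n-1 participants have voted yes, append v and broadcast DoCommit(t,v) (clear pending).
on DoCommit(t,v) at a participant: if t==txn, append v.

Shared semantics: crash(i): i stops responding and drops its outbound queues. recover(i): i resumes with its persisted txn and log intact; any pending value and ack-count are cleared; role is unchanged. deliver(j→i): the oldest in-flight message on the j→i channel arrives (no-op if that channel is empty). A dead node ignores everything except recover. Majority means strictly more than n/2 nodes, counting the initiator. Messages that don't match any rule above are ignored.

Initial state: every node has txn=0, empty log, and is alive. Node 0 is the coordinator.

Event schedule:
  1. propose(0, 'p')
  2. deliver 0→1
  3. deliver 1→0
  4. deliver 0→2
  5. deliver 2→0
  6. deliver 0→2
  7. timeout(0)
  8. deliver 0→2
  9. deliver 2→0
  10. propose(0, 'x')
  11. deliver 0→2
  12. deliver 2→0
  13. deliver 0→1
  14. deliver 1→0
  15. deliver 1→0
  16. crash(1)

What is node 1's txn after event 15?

1

1. propose(0,'p'):  <0:coor t1 ->
2. deliver 0→1:  <1:part t1 ->
3. deliver 1→0:  nop
4. deliver 0→2:  <2:part t1 ->
5. deliver 2→0:  <0:coor t1 p>
6. deliver 0→2:  <2:part t1 p>
7. timeout(0):  <0:coor t2 p>
8. deliver 0→2:  <2:part t2 p>
9. deliver 2→0:  nop
10. propose(0,'x'):  <0:coor t3 p>
11. deliver 0→2:  <2:part t3 p>
12. deliver 2→0:  nop
13. deliver 0→1:  <1:part t1 p>
14. deliver 1→0:  nop
15. deliver 1→0:  nop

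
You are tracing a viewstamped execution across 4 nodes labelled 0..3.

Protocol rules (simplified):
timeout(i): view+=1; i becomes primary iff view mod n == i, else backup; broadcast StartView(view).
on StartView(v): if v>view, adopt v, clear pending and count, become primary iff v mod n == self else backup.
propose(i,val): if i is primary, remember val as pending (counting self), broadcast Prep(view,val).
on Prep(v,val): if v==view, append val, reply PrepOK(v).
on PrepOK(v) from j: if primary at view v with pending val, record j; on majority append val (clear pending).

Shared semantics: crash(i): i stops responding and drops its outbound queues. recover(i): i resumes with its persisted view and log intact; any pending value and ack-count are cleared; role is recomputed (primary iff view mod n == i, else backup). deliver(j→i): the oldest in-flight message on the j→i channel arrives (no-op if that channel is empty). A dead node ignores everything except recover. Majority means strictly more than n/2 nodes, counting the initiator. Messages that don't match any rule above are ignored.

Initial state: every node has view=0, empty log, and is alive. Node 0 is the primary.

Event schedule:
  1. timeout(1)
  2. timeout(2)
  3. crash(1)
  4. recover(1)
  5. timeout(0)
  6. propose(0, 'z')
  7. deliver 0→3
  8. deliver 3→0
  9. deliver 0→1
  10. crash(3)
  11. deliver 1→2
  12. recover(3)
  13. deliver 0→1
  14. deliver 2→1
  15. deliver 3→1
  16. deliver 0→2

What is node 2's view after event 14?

1

1. timeout(1):  <1:prim v1 ->
2. timeout(2):  <2:back v1 ->
3. crash(1):  <1:✗prim v1 ->
4. recover(1):  <1:prim v1 ->
5. timeout(0):  <0:back v1 ->
6. propose(0,'z'):  nop
7. deliver 0→3:  <3:back v1 ->
8. deliver 3→0:  nop
9. deliver 0→1:  nop
10. crash(3):  <3:✗back v1 ->
11. deliver 1→2:  nop
12. recover(3):  <3:back v1 ->
13. deliver 0→1:  nop
14. deliver 2→1:  nop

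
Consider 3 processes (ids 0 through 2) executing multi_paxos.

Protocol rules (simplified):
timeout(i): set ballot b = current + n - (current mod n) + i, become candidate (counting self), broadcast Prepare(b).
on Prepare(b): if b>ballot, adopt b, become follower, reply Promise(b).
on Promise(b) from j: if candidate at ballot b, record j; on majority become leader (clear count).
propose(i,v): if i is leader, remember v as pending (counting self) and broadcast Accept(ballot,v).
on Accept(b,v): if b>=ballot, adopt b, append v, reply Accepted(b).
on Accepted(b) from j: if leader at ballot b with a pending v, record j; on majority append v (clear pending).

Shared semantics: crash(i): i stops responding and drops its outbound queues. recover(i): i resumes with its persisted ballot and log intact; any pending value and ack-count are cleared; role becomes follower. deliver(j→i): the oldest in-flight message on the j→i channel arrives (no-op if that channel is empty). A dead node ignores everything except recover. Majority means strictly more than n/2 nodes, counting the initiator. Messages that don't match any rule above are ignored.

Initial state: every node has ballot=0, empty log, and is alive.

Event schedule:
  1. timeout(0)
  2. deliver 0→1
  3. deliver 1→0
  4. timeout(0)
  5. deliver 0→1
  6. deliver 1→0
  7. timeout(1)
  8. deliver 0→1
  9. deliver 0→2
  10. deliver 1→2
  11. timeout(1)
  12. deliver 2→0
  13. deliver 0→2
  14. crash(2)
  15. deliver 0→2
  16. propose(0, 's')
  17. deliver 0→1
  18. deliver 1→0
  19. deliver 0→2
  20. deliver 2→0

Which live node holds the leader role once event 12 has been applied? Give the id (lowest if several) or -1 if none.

after 1 — timeout(0): n0:cand/b3/[-]
after 2 — deliver 0→1: n1:foll/b3/[-]
after 3 — deliver 1→0: n0:lead/b3/[-]
after 4 — timeout(0): n0:cand/b6/[-]
after 5 — deliver 0→1: n1:foll/b6/[-]
after 6 — deliver 1→0: n0:lead/b6/[-]
after 7 — timeout(1): n1:cand/b10/[-]
after 8 — deliver 0→1: ·
after 9 — deliver 0→2: n2:foll/b3/[-]
after 10 — deliver 1→2: n2:foll/b10/[-]
after 11 — timeout(1): n1:cand/b13/[-]
after 12 — deliver 2→0: ·

0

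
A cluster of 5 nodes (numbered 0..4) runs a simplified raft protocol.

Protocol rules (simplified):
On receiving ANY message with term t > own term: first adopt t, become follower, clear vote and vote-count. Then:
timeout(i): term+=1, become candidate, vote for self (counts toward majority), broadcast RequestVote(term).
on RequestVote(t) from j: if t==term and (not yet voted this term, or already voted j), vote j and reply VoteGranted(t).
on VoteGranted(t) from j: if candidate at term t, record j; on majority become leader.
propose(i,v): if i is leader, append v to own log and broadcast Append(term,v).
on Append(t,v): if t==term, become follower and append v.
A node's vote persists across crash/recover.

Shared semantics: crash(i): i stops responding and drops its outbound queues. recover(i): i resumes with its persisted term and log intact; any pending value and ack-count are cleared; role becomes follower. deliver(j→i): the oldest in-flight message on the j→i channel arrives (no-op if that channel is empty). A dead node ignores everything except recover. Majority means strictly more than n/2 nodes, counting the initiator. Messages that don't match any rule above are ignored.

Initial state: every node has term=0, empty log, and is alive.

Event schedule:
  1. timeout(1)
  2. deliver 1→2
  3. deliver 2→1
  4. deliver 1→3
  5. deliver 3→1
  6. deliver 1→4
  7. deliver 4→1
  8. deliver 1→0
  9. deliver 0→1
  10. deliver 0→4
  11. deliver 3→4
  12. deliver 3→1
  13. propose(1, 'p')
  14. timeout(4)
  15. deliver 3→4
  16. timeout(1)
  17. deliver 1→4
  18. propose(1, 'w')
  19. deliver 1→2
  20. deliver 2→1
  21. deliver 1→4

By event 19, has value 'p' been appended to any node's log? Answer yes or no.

e1 timeout(1): 1[cand,t=1,-]
e2 deliver 1→2: 2[foll,t=1,-]
e3 deliver 2→1: ·
e4 deliver 1→3: 3[foll,t=1,-]
e5 deliver 3→1: 1[lead,t=1,-]
e6 deliver 1→4: 4[foll,t=1,-]
e7 deliver 4→1: ·
e8 deliver 1→0: 0[foll,t=1,-]
e9 deliver 0→1: ·
e10 deliver 0→4: ·
e11 deliver 3→4: ·
e12 deliver 3→1: ·
e13 propose(1,'p'): 1[lead,t=1,p]
e14 timeout(4): 4[cand,t=2,-]
e15 deliver 3→4: ·
e16 timeout(1): 1[cand,t=2,p]
e17 deliver 1→4: ·
e18 propose(1,'w'): ·
e19 deliver 1→2: 2[foll,t=1,p]

yes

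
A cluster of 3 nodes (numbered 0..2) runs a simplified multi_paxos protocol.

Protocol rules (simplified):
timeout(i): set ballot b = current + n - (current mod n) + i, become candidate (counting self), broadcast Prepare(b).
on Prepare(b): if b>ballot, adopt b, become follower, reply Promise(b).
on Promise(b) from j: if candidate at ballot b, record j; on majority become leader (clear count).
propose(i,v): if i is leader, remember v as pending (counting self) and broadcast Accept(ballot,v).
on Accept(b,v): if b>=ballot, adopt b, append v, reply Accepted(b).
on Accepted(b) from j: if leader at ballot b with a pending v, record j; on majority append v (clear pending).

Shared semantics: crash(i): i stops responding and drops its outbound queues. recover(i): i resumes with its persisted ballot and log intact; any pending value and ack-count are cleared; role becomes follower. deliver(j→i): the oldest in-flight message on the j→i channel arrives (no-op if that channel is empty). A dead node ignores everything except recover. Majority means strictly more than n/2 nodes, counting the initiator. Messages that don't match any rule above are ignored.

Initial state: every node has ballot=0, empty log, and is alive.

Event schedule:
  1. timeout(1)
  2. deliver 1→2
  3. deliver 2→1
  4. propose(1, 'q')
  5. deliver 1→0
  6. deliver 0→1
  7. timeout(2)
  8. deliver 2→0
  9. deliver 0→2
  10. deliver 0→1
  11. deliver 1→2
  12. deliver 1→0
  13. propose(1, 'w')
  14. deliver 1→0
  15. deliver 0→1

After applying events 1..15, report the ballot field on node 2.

8

[1] timeout(1) → N1(cand b4 [-])
[2] deliver 1→2 → N2(foll b4 [-])
[3] deliver 2→1 → N1(lead b4 [-])
[4] propose(1,'q') → ∅
[5] deliver 1→0 → N0(foll b4 [-])
[6] deliver 0→1 → ∅
[7] timeout(2) → N2(cand b8 [-])
[8] deliver 2→0 → N0(foll b8 [-])
[9] deliver 0→2 → N2(lead b8 [-])
[10] deliver 0→1 → ∅
[11] deliver 1→2 → ∅
[12] deliver 1→0 → ∅
[13] propose(1,'w') → ∅
[14] deliver 1→0 → ∅
[15] deliver 0→1 → ∅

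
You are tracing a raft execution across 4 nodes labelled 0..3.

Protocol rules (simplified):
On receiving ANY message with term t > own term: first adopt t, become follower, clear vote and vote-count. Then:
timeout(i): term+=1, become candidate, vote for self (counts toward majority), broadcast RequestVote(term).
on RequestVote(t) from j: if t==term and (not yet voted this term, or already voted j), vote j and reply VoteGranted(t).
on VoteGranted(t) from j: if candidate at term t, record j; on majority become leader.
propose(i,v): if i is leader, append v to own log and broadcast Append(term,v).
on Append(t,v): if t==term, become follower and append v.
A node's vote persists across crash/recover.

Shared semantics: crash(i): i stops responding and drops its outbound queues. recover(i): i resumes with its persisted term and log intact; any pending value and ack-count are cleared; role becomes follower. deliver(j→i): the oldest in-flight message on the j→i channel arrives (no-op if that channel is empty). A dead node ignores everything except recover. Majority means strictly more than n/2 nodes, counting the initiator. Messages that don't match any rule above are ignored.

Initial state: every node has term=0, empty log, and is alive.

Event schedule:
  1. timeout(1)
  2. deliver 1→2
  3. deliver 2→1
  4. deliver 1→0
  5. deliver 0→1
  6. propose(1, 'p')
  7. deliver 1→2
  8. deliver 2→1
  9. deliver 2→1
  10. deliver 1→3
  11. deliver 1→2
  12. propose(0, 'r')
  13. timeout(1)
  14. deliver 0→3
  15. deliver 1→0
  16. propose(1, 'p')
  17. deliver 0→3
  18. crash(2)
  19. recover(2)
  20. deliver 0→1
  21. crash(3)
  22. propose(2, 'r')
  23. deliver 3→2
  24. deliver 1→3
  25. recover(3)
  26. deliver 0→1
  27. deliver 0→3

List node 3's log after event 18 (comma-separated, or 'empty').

step 1 timeout(1): 1={cand,t=1,log=-}
step 2 deliver 1→2: 2={foll,t=1,log=-}
step 3 deliver 2→1: —
step 4 deliver 1→0: 0={foll,t=1,log=-}
step 5 deliver 0→1: 1={lead,t=1,log=-}
step 6 propose(1,'p'): 1={lead,t=1,log=p}
step 7 deliver 1→2: 2={foll,t=1,log=p}
step 8 deliver 2→1: —
step 9 deliver 2→1: —
step 10 deliver 1→3: 3={foll,t=1,log=-}
step 11 deliver 1→2: —
step 12 propose(0,'r'): —
step 13 timeout(1): 1={cand,t=2,log=p}
step 14 deliver 0→3: —
step 15 deliver 1→0: 0={foll,t=1,log=p}
step 16 propose(1,'p'): —
step 17 deliver 0→3: —
step 18 crash(2): 2={✗foll,t=1,log=p}

empty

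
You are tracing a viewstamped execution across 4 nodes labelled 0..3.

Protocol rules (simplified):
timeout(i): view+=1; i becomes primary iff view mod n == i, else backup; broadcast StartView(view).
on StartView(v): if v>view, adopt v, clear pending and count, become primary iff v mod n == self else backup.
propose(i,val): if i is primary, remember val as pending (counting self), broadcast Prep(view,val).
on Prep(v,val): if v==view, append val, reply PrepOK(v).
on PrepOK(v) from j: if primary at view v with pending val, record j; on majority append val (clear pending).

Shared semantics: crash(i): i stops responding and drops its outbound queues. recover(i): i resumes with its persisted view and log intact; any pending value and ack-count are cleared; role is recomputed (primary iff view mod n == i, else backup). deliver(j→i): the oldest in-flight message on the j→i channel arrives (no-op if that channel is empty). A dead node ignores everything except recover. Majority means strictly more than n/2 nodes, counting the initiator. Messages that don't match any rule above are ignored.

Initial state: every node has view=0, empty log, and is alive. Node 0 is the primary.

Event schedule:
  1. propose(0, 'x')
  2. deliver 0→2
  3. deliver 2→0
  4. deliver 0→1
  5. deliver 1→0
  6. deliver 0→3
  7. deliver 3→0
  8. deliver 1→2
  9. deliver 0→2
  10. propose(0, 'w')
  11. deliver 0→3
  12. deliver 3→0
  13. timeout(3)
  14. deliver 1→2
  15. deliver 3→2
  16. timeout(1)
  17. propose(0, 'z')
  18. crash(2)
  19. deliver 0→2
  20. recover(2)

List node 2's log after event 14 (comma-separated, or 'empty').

after 1 — propose(0,'x'): ·
after 2 — deliver 0→2: n2:back/v0/[x]
after 3 — deliver 2→0: ·
after 4 — deliver 0→1: n1:back/v0/[x]
after 5 — deliver 1→0: n0:prim/v0/[x]
after 6 — deliver 0→3: n3:back/v0/[x]
after 7 — deliver 3→0: ·
after 8 — deliver 1→2: ·
after 9 — deliver 0→2: ·
after 10 — propose(0,'w'): ·
after 11 — deliver 0→3: n3:back/v0/[x,w]
after 12 — deliver 3→0: ·
after 13 — timeout(3): n3:back/v1/[x,w]
after 14 — deliver 1→2: ·

x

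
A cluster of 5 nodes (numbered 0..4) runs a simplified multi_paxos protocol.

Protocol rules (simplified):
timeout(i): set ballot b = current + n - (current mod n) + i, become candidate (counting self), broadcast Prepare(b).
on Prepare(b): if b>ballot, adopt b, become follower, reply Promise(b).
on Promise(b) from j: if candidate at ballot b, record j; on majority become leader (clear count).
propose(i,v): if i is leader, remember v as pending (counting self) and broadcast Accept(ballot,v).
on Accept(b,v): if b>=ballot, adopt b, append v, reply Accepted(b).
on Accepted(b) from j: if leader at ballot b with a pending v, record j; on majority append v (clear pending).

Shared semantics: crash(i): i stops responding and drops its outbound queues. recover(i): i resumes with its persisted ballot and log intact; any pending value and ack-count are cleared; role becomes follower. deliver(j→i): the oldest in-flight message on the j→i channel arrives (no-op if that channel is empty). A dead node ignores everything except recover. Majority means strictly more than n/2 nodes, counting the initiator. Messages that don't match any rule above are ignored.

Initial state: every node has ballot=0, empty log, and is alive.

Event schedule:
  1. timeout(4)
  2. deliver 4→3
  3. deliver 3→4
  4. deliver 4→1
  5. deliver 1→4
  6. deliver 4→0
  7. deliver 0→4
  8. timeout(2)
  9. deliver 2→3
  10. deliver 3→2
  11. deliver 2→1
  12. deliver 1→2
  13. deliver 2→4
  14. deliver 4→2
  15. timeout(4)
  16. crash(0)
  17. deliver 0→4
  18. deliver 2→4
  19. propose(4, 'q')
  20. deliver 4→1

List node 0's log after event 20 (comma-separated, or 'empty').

after 1 — timeout(4): n4:cand/b9/[-]
after 2 — deliver 4→3: n3:foll/b9/[-]
after 3 — deliver 3→4: ·
after 4 — deliver 4→1: n1:foll/b9/[-]
after 5 — deliver 1→4: n4:lead/b9/[-]
after 6 — deliver 4→0: n0:foll/b9/[-]
after 7 — deliver 0→4: ·
after 8 — timeout(2): n2:cand/b7/[-]
after 9 — deliver 2→3: ·
after 10 — deliver 3→2: ·
after 11 — deliver 2→1: ·
after 12 — deliver 1→2: ·
after 13 — deliver 2→4: ·
after 14 — deliver 4→2: n2:foll/b9/[-]
after 15 — timeout(4): n4:cand/b14/[-]
after 16 — crash(0): n0:✗foll/b9/[-]
after 17 — deliver 0→4: ·
after 18 — deliver 2→4: ·
after 19 — propose(4,'q'): ·
after 20 — deliver 4→1: n1:foll/b14/[-]

empty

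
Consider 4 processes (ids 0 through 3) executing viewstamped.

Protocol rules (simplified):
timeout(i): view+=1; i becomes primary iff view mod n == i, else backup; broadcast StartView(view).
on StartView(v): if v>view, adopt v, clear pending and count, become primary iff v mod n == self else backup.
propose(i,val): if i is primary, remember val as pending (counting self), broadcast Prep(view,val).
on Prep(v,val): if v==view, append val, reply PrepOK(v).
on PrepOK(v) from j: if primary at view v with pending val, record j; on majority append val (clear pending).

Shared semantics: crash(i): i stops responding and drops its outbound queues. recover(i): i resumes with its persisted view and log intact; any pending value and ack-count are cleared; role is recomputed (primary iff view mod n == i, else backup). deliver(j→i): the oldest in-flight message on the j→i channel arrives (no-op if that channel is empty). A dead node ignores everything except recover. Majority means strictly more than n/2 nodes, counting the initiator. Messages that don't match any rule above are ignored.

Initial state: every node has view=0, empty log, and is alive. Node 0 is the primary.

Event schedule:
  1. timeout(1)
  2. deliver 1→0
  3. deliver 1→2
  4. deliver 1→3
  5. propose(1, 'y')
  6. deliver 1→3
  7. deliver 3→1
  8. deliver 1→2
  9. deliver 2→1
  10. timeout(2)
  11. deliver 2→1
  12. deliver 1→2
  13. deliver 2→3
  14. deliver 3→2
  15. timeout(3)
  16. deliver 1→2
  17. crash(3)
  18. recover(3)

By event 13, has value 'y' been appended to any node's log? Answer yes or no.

yes

step 1 timeout(1): 1={prim,v=1,log=-}
step 2 deliver 1→0: 0={back,v=1,log=-}
step 3 deliver 1→2: 2={back,v=1,log=-}
step 4 deliver 1→3: 3={back,v=1,log=-}
step 5 propose(1,'y'): —
step 6 deliver 1→3: 3={back,v=1,log=y}
step 7 deliver 3→1: —
step 8 deliver 1→2: 2={back,v=1,log=y}
step 9 deliver 2→1: 1={prim,v=1,log=y}
step 10 timeout(2): 2={prim,v=2,log=y}
step 11 deliver 2→1: 1={back,v=2,log=y}
step 12 deliver 1→2: —
step 13 deliver 2→3: 3={back,v=2,log=y}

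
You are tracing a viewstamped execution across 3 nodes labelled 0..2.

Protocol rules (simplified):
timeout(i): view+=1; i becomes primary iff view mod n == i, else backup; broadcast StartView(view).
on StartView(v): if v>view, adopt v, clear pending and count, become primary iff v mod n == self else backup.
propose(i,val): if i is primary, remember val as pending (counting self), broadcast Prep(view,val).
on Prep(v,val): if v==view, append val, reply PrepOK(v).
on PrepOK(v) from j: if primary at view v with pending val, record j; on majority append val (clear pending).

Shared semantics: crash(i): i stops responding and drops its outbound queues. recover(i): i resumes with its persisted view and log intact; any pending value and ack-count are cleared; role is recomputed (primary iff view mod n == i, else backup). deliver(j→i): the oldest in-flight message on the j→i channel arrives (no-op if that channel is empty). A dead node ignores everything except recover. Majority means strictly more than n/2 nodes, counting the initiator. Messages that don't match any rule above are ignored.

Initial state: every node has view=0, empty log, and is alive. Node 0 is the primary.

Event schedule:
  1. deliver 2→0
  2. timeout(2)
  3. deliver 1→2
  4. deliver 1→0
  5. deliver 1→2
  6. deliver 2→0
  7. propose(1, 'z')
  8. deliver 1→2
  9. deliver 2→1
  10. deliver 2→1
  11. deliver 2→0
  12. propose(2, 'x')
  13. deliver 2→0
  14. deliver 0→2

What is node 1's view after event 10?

[1] deliver 2→0 → ∅
[2] timeout(2) → N2(back v1 [-])
[3] deliver 1→2 → ∅
[4] deliver 1→0 → ∅
[5] deliver 1→2 → ∅
[6] deliver 2→0 → N0(back v1 [-])
[7] propose(1,'z') → ∅
[8] deliver 1→2 → ∅
[9] deliver 2→1 → N1(prim v1 [-])
[10] deliver 2→1 → ∅

1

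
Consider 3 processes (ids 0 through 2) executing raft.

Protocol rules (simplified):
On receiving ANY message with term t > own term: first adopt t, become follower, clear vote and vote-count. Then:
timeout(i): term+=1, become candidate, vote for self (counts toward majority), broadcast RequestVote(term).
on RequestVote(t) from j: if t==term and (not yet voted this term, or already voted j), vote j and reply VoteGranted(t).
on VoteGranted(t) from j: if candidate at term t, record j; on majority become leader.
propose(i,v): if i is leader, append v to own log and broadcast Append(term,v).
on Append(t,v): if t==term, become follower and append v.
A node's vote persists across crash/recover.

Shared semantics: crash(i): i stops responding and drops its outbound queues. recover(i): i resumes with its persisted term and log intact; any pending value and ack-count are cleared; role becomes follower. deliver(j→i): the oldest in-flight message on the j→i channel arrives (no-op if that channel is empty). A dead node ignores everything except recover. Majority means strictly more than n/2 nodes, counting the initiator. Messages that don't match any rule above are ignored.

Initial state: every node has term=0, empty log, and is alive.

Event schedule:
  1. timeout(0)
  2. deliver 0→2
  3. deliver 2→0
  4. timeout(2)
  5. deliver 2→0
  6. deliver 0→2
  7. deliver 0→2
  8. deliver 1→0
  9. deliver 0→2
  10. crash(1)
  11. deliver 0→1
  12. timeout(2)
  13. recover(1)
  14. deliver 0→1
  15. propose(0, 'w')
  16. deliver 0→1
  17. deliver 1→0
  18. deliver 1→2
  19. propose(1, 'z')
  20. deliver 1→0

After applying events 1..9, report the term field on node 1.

after 1 — timeout(0): n0:cand/t1/[-]
after 2 — deliver 0→2: n2:foll/t1/[-]
after 3 — deliver 2→0: n0:lead/t1/[-]
after 4 — timeout(2): n2:cand/t2/[-]
after 5 — deliver 2→0: n0:foll/t2/[-]
after 6 — deliver 0→2: n2:lead/t2/[-]
after 7 — deliver 0→2: ·
after 8 — deliver 1→0: ·
after 9 — deliver 0→2: ·

0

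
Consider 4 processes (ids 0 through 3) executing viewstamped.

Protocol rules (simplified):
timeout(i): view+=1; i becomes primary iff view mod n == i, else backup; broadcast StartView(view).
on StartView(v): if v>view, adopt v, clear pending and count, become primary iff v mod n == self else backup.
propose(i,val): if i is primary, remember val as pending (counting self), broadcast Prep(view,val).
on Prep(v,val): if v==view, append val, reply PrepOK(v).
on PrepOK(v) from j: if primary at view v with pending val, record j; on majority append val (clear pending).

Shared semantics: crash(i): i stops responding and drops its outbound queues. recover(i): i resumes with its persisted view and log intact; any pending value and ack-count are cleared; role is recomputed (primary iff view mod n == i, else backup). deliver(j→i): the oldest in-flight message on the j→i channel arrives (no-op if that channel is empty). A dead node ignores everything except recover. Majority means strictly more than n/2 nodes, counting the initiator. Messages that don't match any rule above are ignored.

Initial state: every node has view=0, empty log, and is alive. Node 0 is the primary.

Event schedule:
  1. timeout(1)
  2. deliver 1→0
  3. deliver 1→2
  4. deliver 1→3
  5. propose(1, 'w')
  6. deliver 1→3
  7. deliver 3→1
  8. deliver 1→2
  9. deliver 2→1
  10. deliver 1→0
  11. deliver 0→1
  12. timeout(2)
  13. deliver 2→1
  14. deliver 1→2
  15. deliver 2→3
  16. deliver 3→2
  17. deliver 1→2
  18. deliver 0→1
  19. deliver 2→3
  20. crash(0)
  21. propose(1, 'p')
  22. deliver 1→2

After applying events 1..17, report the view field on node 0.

step 1 timeout(1): 1={prim,v=1,log=-}
step 2 deliver 1→0: 0={back,v=1,log=-}
step 3 deliver 1→2: 2={back,v=1,log=-}
step 4 deliver 1→3: 3={back,v=1,log=-}
step 5 propose(1,'w'): —
step 6 deliver 1→3: 3={back,v=1,log=w}
step 7 deliver 3→1: —
step 8 deliver 1→2: 2={back,v=1,log=w}
step 9 deliver 2→1: 1={prim,v=1,log=w}
step 10 deliver 1→0: 0={back,v=1,log=w}
step 11 deliver 0→1: —
step 12 timeout(2): 2={prim,v=2,log=w}
step 13 deliver 2→1: 1={back,v=2,log=w}
step 14 deliver 1→2: —
step 15 deliver 2→3: 3={back,v=2,log=w}
step 16 deliver 3→2: —
step 17 deliver 1→2: —

1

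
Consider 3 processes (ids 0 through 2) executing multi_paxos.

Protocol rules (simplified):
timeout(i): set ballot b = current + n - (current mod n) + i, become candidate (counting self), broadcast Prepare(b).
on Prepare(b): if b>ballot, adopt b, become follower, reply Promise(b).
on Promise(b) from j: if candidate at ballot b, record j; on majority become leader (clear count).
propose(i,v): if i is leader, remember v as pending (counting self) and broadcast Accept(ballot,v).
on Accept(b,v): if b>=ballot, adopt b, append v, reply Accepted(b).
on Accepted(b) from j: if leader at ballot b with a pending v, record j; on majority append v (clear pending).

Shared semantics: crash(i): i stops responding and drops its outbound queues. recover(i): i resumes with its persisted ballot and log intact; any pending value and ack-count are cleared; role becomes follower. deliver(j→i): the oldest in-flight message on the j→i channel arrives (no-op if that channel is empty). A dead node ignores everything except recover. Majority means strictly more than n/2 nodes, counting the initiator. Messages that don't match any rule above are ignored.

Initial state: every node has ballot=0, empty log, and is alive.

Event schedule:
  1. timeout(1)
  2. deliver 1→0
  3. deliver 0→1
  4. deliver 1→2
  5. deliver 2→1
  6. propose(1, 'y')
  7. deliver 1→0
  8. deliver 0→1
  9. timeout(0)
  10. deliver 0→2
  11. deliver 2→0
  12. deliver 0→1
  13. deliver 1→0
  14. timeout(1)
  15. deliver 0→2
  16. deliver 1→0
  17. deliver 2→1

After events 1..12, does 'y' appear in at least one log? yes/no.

yes

after 1 — timeout(1): n1:cand/b4/[-]
after 2 — deliver 1→0: n0:foll/b4/[-]
after 3 — deliver 0→1: n1:lead/b4/[-]
after 4 — deliver 1→2: n2:foll/b4/[-]
after 5 — deliver 2→1: ·
after 6 — propose(1,'y'): ·
after 7 — deliver 1→0: n0:foll/b4/[y]
after 8 — deliver 0→1: n1:lead/b4/[y]
after 9 — timeout(0): n0:cand/b6/[y]
after 10 — deliver 0→2: n2:foll/b6/[-]
after 11 — deliver 2→0: n0:lead/b6/[y]
after 12 — deliver 0→1: n1:foll/b6/[y]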